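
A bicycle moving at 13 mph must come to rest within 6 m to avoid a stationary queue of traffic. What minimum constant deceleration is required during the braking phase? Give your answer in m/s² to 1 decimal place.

13 mph × 0.44704 = 5.8115 m/s.
v² = 2a·d ⇒ a = v²/(2d) = 5.8115² / (2 × 6.000) = 33.774 / 12.000 = 2.8145 m/s².

Required deceleration ≈ 2.8 m/s²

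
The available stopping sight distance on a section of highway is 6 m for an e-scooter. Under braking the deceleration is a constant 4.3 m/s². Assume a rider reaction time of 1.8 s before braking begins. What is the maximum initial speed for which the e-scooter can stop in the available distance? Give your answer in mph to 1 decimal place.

Stopping distance: v·t_r + v²/(2a) = 6 with t_r = 1.8 s and a = 4.300 m/s².
So v² + 15.480 v − 51.60 = 0.
Positive root: v = −a·t_r + √((a·t_r)² + 2a·d) = −7.740 + √(59.908 + 51.60) = 2.8197 m/s.
2.8197 m/s ÷ 0.44704 = 6.307 mph.

Maximum speed ≈ 6.3 mph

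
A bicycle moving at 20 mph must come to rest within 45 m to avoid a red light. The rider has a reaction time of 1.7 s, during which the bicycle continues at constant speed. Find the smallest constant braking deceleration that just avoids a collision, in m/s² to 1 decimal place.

Required deceleration ≈ 1.3 m/s²

20 mph × 0.44704 = 8.9408 m/s.
Distance covered during reaction = 8.9408 × 1.7 = 15.199 m.
Distance available for braking: 45 − 15.199 = 29.801 m.
v² = 2a·d ⇒ a = v²/(2d) = 8.9408² / (2 × 29.801) = 79.938 / 59.602 = 1.3412 m/s².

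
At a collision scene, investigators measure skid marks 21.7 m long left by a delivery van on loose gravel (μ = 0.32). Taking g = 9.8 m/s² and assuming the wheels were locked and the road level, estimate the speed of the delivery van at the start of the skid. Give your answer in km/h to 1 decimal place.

Initial speed ≈ 42.0 km/h

Deceleration a = μg = 0.32 × 9.8 = 3.136 m/s².
v = √(2a·d) = √(2 × 3.136 × 21.7) = √136.102 = 11.6663 m/s.
= 11.6663 × 3.6 = 41.999 km/h.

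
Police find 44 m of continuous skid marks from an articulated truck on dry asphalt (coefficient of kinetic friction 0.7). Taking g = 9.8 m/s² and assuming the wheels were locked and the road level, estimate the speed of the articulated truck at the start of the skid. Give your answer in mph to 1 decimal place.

Deceleration a = μg = 0.7 × 9.8 = 6.860 m/s².
v = √(2a·d) = √(2 × 6.860 × 44) = √603.680 = 24.5699 m/s.
= 24.5699 ÷ 0.44704 = 54.961 mph.

Initial speed ≈ 55.0 mph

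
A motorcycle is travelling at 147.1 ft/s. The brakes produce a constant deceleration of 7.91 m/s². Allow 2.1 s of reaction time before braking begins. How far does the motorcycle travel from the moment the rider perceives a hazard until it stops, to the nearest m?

147.1 ft/s × 0.3048 = 44.8361 m/s.
Reaction distance = v·t_r = 44.8361 × 2.1 = 94.156 m.
Braking distance = v²/(2a) = 44.8361² / (2 × 7.910) = 2010.276 / 15.820 = 127.072 m.
Total = 94.156 + 127.072 = 221.228 m.

Total stopping distance ≈ 221 m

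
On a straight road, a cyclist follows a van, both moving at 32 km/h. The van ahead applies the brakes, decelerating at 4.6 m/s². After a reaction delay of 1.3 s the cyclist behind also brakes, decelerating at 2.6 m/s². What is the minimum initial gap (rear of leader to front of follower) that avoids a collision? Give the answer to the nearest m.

32 km/h ÷ 3.6 = 8.8889 m/s.
Leader travels v²/(2a_L) = 79.013 / 9.200 = 8.588 m before stopping.
Follower covers v·t_r = 8.8889 × 1.3 = 11.556 m while reacting, then v²/(2a_F) = 79.013 / 5.200 = 15.195 m while braking, for a total of 11.556 + 15.195 = 26.751 m.
Since a_F ≤ a_L and the follower starts braking later, the follower is never slower than the leader, so the closest approach is when both have stopped.
Minimum gap = 26.751 − 8.588 = 18.163 m.

Minimum gap ≈ 18 m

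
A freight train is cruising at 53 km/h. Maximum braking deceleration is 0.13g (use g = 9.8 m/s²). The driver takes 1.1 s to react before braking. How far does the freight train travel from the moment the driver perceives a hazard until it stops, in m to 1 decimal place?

Total stopping distance ≈ 101.3 m

53 km/h ÷ 3.6 = 14.7222 m/s.
a = 0.13 × 9.8 = 1.274 m/s².
Reaction distance = v·t_r = 14.7222 × 1.1 = 16.194 m.
Braking distance = v²/(2a) = 14.7222² / (2 × 1.274) = 216.743 / 2.548 = 85.064 m.
Total = 16.194 + 85.064 = 101.258 m.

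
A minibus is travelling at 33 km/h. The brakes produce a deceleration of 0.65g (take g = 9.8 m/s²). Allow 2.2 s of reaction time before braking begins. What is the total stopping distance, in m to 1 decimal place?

33 km/h ÷ 3.6 = 9.1667 m/s.
a = 0.65 × 9.8 = 6.370 m/s².
Reaction distance = v·t_r = 9.1667 × 2.2 = 20.167 m.
Braking distance = v²/(2a) = 9.1667² / (2 × 6.370) = 84.028 / 12.740 = 6.596 m.
Total = 20.167 + 6.596 = 26.763 m.

Total stopping distance ≈ 26.8 m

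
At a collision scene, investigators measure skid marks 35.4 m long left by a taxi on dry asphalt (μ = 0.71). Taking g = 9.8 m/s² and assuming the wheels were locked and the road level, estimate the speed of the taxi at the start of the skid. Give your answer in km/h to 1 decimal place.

Initial speed ≈ 79.9 km/h

Deceleration a = μg = 0.71 × 9.8 = 6.958 m/s².
v = √(2a·d) = √(2 × 6.958 × 35.4) = √492.626 = 22.1952 m/s.
= 22.1952 × 3.6 = 79.903 km/h.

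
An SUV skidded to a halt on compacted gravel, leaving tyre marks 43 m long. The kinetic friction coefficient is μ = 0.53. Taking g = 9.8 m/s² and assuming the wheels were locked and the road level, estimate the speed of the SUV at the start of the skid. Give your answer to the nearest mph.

Initial speed ≈ 47 mph

Deceleration a = μg = 0.53 × 9.8 = 5.194 m/s².
v = √(2a·d) = √(2 × 5.194 × 43) = √446.684 = 21.1349 m/s.
= 21.1349 ÷ 0.44704 = 47.277 mph.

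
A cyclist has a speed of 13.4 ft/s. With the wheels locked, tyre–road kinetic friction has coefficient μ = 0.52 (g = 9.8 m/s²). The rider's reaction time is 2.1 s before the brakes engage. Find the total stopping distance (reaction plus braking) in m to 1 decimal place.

Total stopping distance ≈ 10.2 m

13.4 ft/s × 0.3048 = 4.0843 m/s.
a = μg = 0.52 × 9.8 = 5.096 m/s².
Reaction distance = v·t_r = 4.0843 × 2.1 = 8.577 m.
Braking distance = v²/(2a) = 4.0843² / (2 × 5.096) = 16.682 / 10.192 = 1.637 m.
Total = 8.577 + 1.637 = 10.214 m.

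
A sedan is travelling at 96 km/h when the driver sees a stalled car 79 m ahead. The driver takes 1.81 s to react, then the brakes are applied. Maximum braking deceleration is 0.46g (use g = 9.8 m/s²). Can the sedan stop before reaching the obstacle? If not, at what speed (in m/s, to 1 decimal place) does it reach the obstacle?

No — it strikes the obstacle at 20.8 m/s

96 km/h ÷ 3.6 = 26.6667 m/s.
a = 0.46 × 9.8 = 4.508 m/s².
Reaction distance = 26.6667 × 1.81 = 48.267 m.
Braking distance needed to stop: v²/(2a) = 711.113 / 9.016 = 78.872 m, so total needed = 48.267 + 78.872 = 127.139 m > 79 m — it cannot stop.
Distance remaining when braking begins: 79 − 48.267 = 30.733 m.
v² = v₀² − 2a·d = 711.113 − 2 × 4.508 × 30.733 = 434.024 m²/s².
v = √434.024 = 20.833 m/s.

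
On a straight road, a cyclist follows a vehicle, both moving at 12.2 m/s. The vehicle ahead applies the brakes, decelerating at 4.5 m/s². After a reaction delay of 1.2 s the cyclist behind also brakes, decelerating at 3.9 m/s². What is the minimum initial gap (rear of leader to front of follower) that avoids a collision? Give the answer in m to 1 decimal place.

Minimum gap ≈ 17.2 m

Leader travels v²/(2a_L) = 148.840 / 9.000 = 16.538 m before stopping.
Follower covers v·t_r = 12.2000 × 1.2 = 14.640 m while reacting, then v²/(2a_F) = 148.840 / 7.800 = 19.082 m while braking, for a total of 14.640 + 19.082 = 33.722 m.
Since a_F ≤ a_L and the follower starts braking later, the follower is never slower than the leader, so the closest approach is when both have stopped.
Minimum gap = 33.722 − 16.538 = 17.184 m.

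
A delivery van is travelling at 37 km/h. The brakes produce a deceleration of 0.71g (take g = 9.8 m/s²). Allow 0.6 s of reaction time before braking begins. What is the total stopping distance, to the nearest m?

37 km/h ÷ 3.6 = 10.2778 m/s.
a = 0.71 × 9.8 = 6.958 m/s².
Reaction distance = v·t_r = 10.2778 × 0.6 = 6.167 m.
Braking distance = v²/(2a) = 10.2778² / (2 × 6.958) = 105.633 / 13.916 = 7.591 m.
Total = 6.167 + 7.591 = 13.758 m.

Total stopping distance ≈ 14 m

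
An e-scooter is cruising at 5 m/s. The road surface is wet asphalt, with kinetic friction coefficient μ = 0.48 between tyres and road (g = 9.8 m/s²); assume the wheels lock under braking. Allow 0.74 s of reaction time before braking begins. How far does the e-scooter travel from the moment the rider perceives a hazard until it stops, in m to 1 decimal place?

Total stopping distance ≈ 6.4 m

a = μg = 0.48 × 9.8 = 4.704 m/s².
Reaction distance = v·t_r = 5.0000 × 0.74 = 3.700 m.
Braking distance = v²/(2a) = 5.0000² / (2 × 4.704) = 25.000 / 9.408 = 2.657 m.
Total = 3.700 + 2.657 = 6.357 m.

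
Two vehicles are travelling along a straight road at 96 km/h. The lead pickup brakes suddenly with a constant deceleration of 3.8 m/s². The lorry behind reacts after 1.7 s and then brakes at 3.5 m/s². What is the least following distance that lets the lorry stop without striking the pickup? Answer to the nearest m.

96 km/h ÷ 3.6 = 26.6667 m/s.
Leader travels v²/(2a_L) = 711.113 / 7.600 = 93.568 m before stopping.
Follower covers v·t_r = 26.6667 × 1.7 = 45.333 m while reacting, then v²/(2a_F) = 711.113 / 7.000 = 101.588 m while braking, for a total of 45.333 + 101.588 = 146.921 m.
Since a_F ≤ a_L and the follower starts braking later, the follower is never slower than the leader, so the closest approach is when both have stopped.
Minimum gap = 146.921 − 93.568 = 53.353 m.

Minimum gap ≈ 53 m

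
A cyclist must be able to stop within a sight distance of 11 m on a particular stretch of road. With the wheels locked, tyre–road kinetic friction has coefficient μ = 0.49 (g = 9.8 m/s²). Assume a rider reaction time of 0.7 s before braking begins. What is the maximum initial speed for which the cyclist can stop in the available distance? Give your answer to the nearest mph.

Maximum speed ≈ 17 mph

a = μg = 0.49 × 9.8 = 4.802 m/s².
Stopping distance: v·t_r + v²/(2a) = 11 with t_r = 0.7 s and a = 4.802 m/s².
So v² + 6.723 v − 105.64 = 0.
Positive root: v = −a·t_r + √((a·t_r)² + 2a·d) = −3.361 + √(11.296 + 105.64) = 7.4527 m/s.
7.4527 m/s ÷ 0.44704 = 16.671 mph.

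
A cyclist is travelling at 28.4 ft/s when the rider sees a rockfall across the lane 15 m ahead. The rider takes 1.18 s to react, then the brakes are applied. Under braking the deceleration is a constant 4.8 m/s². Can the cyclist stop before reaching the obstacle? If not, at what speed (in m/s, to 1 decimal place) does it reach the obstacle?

No — it strikes the obstacle at 5.4 m/s

28.4 ft/s × 0.3048 = 8.6563 m/s.
Reaction distance = 8.6563 × 1.18 = 10.214 m.
Braking distance needed to stop: v²/(2a) = 74.932 / 9.600 = 7.805 m, so total needed = 10.214 + 7.805 = 18.019 m > 15 m — it cannot stop.
Distance remaining when braking begins: 15 − 10.214 = 4.786 m.
v² = v₀² − 2a·d = 74.932 − 2 × 4.800 × 4.786 = 28.986 m²/s².
v = √28.986 = 5.384 m/s.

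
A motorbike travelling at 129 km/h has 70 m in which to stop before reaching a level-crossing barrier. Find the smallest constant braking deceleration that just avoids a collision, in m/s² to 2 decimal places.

Required deceleration ≈ 9.17 m/s²

129 km/h ÷ 3.6 = 35.8333 m/s.
v² = 2a·d ⇒ a = v²/(2d) = 35.8333² / (2 × 70.000) = 1284.025 / 140.000 = 9.1716 m/s².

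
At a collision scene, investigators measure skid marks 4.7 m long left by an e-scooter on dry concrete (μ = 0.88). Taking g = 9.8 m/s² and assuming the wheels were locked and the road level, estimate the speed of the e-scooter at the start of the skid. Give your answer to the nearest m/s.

Initial speed ≈ 9 m/s

Deceleration a = μg = 0.88 × 9.8 = 8.624 m/s².
v = √(2a·d) = √(2 × 8.624 × 4.7) = √81.066 = 9.0037 m/s.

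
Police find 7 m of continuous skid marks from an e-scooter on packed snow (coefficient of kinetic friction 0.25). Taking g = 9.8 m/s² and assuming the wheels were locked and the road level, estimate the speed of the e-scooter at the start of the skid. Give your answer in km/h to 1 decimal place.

Initial speed ≈ 21.1 km/h

Deceleration a = μg = 0.25 × 9.8 = 2.450 m/s².
v = √(2a·d) = √(2 × 2.450 × 7) = √34.300 = 5.8566 m/s.
= 5.8566 × 3.6 = 21.084 km/h.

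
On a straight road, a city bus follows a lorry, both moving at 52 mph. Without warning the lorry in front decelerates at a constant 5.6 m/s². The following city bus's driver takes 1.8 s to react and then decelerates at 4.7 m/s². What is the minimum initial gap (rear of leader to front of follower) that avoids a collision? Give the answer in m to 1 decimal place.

Minimum gap ≈ 51.1 m

52 mph × 0.44704 = 23.2461 m/s.
Leader travels v²/(2a_L) = 540.381 / 11.200 = 48.248 m before stopping.
Follower covers v·t_r = 23.2461 × 1.8 = 41.843 m while reacting, then v²/(2a_F) = 540.381 / 9.400 = 57.487 m while braking, for a total of 41.843 + 57.487 = 99.330 m.
Since a_F ≤ a_L and the follower starts braking later, the follower is never slower than the leader, so the closest approach is when both have stopped.
Minimum gap = 99.330 − 48.248 = 51.082 m.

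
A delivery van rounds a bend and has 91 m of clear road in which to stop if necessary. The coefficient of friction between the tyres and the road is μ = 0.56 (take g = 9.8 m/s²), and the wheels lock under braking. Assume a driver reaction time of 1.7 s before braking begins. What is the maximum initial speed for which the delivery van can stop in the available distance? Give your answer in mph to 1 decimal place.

Maximum speed ≈ 52.8 mph

a = μg = 0.56 × 9.8 = 5.488 m/s².
Stopping distance: v·t_r + v²/(2a) = 91 with t_r = 1.7 s and a = 5.488 m/s².
So v² + 18.659 v − 998.82 = 0.
Positive root: v = −a·t_r + √((a·t_r)² + 2a·d) = −9.330 + √(87.049 + 998.82) = 23.6225 m/s.
23.6225 m/s ÷ 0.44704 = 52.842 mph.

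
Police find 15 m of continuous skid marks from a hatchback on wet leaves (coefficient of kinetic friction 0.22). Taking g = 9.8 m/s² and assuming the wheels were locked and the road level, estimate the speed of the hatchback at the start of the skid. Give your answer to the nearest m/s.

Deceleration a = μg = 0.22 × 9.8 = 2.156 m/s².
v = √(2a·d) = √(2 × 2.156 × 15) = √64.680 = 8.0424 m/s.

Initial speed ≈ 8 m/s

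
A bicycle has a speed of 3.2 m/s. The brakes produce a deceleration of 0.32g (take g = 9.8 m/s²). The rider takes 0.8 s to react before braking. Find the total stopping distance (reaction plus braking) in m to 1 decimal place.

a = 0.32 × 9.8 = 3.136 m/s².
Reaction distance = v·t_r = 3.2000 × 0.8 = 2.560 m.
Braking distance = v²/(2a) = 3.2000² / (2 × 3.136) = 10.240 / 6.272 = 1.633 m.
Total = 2.560 + 1.633 = 4.193 m.

Total stopping distance ≈ 4.2 m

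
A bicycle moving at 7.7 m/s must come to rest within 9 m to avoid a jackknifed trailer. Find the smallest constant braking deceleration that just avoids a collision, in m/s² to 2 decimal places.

Required deceleration ≈ 3.29 m/s²

v² = 2a·d ⇒ a = v²/(2d) = 7.7000² / (2 × 9.000) = 59.290 / 18.000 = 3.2939 m/s².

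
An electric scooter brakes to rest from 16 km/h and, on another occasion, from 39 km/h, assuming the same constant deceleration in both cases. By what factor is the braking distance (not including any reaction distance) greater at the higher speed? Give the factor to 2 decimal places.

Braking distance d = v²/(2a), so with a fixed, d ∝ v².
Factor = (39/16)² = 2.4375² = 5.9414.

Factor ≈ 5.94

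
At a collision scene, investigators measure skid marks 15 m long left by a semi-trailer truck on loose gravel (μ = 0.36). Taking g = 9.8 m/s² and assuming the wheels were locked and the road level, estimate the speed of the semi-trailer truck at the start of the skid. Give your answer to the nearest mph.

Deceleration a = μg = 0.36 × 9.8 = 3.528 m/s².
v = √(2a·d) = √(2 × 3.528 × 15) = √105.840 = 10.2879 m/s.
= 10.2879 ÷ 0.44704 = 23.013 mph.

Initial speed ≈ 23 mph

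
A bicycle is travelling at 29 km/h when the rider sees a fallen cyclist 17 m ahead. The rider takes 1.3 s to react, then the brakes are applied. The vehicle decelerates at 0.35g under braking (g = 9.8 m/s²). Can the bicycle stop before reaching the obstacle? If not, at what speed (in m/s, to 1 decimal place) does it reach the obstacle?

29 km/h ÷ 3.6 = 8.0556 m/s.
a = 0.35 × 9.8 = 3.430 m/s².
Reaction distance = 8.0556 × 1.3 = 10.472 m.
Braking distance needed to stop: v²/(2a) = 64.893 / 6.860 = 9.460 m, so total needed = 10.472 + 9.460 = 19.932 m > 17 m — it cannot stop.
Distance remaining when braking begins: 17 − 10.472 = 6.528 m.
v² = v₀² − 2a·d = 64.893 − 2 × 3.430 × 6.528 = 20.111 m²/s².
v = √20.111 = 4.485 m/s.

No — it strikes the obstacle at 4.5 m/s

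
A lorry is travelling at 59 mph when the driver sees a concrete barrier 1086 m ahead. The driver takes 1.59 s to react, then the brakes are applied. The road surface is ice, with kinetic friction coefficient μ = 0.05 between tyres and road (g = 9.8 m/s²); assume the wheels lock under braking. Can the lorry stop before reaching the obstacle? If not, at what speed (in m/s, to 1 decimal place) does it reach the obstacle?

59 mph × 0.44704 = 26.3754 m/s.
a = μg = 0.05 × 9.8 = 0.490 m/s².
Reaction distance = 26.3754 × 1.59 = 41.937 m.
Braking distance = v²/(2a) = 695.662 / 0.980 = 709.859 m.
Total stopping distance = 41.937 + 709.859 = 751.796 m, vs 1086 m available — it stops with 1086 − 751.796 = 334.204 m to spare.

Yes — it stops about 334.2 m short of the obstacle, so it never reaches it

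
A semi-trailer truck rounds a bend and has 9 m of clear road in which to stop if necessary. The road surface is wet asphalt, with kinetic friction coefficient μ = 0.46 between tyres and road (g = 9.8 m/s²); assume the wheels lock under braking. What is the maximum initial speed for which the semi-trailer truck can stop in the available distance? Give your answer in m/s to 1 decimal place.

a = μg = 0.46 × 9.8 = 4.508 m/s².
v²/(2a) = d ⇒ v = √(2 × 4.508 × 9) = √81.14 = 9.0078 m/s.

Maximum speed ≈ 9.0 m/s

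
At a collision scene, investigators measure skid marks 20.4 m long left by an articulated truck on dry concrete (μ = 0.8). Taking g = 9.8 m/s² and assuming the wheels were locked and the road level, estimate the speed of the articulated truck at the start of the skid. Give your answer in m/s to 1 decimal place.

Deceleration a = μg = 0.8 × 9.8 = 7.840 m/s².
v = √(2a·d) = √(2 × 7.840 × 20.4) = √319.872 = 17.8850 m/s.

Initial speed ≈ 17.9 m/s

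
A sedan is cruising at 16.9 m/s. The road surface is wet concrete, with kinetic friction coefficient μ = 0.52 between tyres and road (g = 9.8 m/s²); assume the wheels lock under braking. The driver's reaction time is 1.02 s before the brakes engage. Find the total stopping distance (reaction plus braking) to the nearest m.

a = μg = 0.52 × 9.8 = 5.096 m/s².
Reaction distance = v·t_r = 16.9000 × 1.02 = 17.238 m.
Braking distance = v²/(2a) = 16.9000² / (2 × 5.096) = 285.610 / 10.192 = 28.023 m.
Total = 17.238 + 28.023 = 45.261 m.

Total stopping distance ≈ 45 m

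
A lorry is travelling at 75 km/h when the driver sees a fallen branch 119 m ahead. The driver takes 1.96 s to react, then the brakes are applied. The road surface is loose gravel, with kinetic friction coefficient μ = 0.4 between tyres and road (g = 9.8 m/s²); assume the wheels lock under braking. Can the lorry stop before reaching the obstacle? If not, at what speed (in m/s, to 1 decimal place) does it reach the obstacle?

75 km/h ÷ 3.6 = 20.8333 m/s.
a = μg = 0.4 × 9.8 = 3.920 m/s².
Reaction distance = 20.8333 × 1.96 = 40.833 m.
Braking distance = v²/(2a) = 434.026 / 7.840 = 55.360 m.
Total stopping distance = 40.833 + 55.360 = 96.193 m, vs 119 m available — it stops with 119 − 96.193 = 22.807 m to spare.

Yes — it stops about 22.8 m short of the obstacle, so it never reaches it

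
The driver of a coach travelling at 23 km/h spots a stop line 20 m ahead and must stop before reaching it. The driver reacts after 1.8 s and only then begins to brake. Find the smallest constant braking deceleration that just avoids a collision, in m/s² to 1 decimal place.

Required deceleration ≈ 2.4 m/s²

23 km/h ÷ 3.6 = 6.3889 m/s.
Distance covered during reaction = 6.3889 × 1.8 = 11.500 m.
Distance available for braking: 20 − 11.500 = 8.500 m.
v² = 2a·d ⇒ a = v²/(2d) = 6.3889² / (2 × 8.500) = 40.818 / 17.000 = 2.4011 m/s².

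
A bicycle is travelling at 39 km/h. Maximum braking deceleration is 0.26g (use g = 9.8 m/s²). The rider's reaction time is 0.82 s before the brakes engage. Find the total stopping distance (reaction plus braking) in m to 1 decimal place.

39 km/h ÷ 3.6 = 10.8333 m/s.
a = 0.26 × 9.8 = 2.548 m/s².
Reaction distance = v·t_r = 10.8333 × 0.82 = 8.883 m.
Braking distance = v²/(2a) = 10.8333² / (2 × 2.548) = 117.360 / 5.096 = 23.030 m.
Total = 8.883 + 23.030 = 31.913 m.

Total stopping distance ≈ 31.9 m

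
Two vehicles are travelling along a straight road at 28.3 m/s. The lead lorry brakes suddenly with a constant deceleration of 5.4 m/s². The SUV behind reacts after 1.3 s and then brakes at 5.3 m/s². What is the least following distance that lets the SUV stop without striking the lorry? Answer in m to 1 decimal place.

Leader travels v²/(2a_L) = 800.890 / 10.800 = 74.156 m before stopping.
Follower covers v·t_r = 28.3000 × 1.3 = 36.790 m while reacting, then v²/(2a_F) = 800.890 / 10.600 = 75.556 m while braking, for a total of 36.790 + 75.556 = 112.346 m.
Since a_F ≤ a_L and the follower starts braking later, the follower is never slower than the leader, so the closest approach is when both have stopped.
Minimum gap = 112.346 − 74.156 = 38.190 m.

Minimum gap ≈ 38.2 m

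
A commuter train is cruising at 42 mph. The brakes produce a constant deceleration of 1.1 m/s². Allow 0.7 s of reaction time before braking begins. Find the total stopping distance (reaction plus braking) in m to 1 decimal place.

Total stopping distance ≈ 173.4 m

42 mph × 0.44704 = 18.7757 m/s.
Reaction distance = v·t_r = 18.7757 × 0.7 = 13.143 m.
Braking distance = v²/(2a) = 18.7757² / (2 × 1.100) = 352.527 / 2.200 = 160.240 m.
Total = 13.143 + 160.240 = 173.383 m.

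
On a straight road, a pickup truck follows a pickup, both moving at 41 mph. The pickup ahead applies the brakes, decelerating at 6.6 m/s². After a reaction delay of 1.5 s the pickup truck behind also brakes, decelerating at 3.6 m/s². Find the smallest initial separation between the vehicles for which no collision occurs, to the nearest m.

41 mph × 0.44704 = 18.3286 m/s.
Leader travels v²/(2a_L) = 335.938 / 13.200 = 25.450 m before stopping.
Follower covers v·t_r = 18.3286 × 1.5 = 27.493 m while reacting, then v²/(2a_F) = 335.938 / 7.200 = 46.658 m while braking, for a total of 27.493 + 46.658 = 74.151 m.
Since a_F ≤ a_L and the follower starts braking later, the follower is never slower than the leader, so the closest approach is when both have stopped.
Minimum gap = 74.151 − 25.450 = 48.701 m.

Minimum gap ≈ 49 m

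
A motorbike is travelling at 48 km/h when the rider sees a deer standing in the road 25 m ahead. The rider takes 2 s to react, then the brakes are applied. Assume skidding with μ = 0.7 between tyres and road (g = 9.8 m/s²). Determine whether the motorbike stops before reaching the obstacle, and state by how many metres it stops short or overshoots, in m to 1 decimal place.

No — it overshoots by 14.6 m

48 km/h ÷ 3.6 = 13.3333 m/s.
a = μg = 0.7 × 9.8 = 6.860 m/s².
Reaction distance = 13.3333 × 2 = 26.667 m.
Braking distance = v²/(2a) = 177.777 / 13.720 = 12.958 m.
Total stopping distance = 26.667 + 12.958 = 39.625 m, vs 25 m available — it cannot stop in time and overshoots by 39.625 − 25 = 14.625 m.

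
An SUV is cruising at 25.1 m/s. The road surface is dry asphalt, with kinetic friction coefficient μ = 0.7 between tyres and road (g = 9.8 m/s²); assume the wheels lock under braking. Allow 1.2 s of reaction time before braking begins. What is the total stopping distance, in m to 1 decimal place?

a = μg = 0.7 × 9.8 = 6.860 m/s².
Reaction distance = v·t_r = 25.1000 × 1.2 = 30.120 m.
Braking distance = v²/(2a) = 25.1000² / (2 × 6.860) = 630.010 / 13.720 = 45.919 m.
Total = 30.120 + 45.919 = 76.039 m.

Total stopping distance ≈ 76.0 m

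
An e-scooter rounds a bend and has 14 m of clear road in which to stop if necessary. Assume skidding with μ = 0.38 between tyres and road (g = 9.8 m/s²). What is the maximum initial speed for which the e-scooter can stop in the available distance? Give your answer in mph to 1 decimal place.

a = μg = 0.38 × 9.8 = 3.724 m/s².
v²/(2a) = d ⇒ v = √(2 × 3.724 × 14) = √104.27 = 10.2113 m/s.
10.2113 m/s ÷ 0.44704 = 22.842 mph.

Maximum speed ≈ 22.8 mph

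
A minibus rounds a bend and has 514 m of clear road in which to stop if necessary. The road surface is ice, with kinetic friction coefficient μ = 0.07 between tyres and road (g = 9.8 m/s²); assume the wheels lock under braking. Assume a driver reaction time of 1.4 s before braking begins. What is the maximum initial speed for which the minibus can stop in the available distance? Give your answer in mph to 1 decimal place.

a = μg = 0.07 × 9.8 = 0.686 m/s².
Stopping distance: v·t_r + v²/(2a) = 514 with t_r = 1.4 s and a = 0.686 m/s².
So v² + 1.921 v − 705.21 = 0.
Positive root: v = −a·t_r + √((a·t_r)² + 2a·d) = −0.960 + √(0.922 + 705.21) = 25.6131 m/s.
25.6131 m/s ÷ 0.44704 = 57.295 mph.

Maximum speed ≈ 57.3 mph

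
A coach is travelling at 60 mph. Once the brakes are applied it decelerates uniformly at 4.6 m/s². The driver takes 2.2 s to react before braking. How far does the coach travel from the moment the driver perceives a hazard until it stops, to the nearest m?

60 mph × 0.44704 = 26.8224 m/s.
Reaction distance = v·t_r = 26.8224 × 2.2 = 59.009 m.
Braking distance = v²/(2a) = 26.8224² / (2 × 4.600) = 719.441 / 9.200 = 78.200 m.
Total = 59.009 + 78.200 = 137.209 m.

Total stopping distance ≈ 137 m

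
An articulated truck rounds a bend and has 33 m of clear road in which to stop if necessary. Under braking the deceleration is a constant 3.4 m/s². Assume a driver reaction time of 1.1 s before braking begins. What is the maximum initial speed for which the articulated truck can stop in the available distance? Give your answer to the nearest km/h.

Stopping distance: v·t_r + v²/(2a) = 33 with t_r = 1.1 s and a = 3.400 m/s².
So v² + 7.480 v − 224.40 = 0.
Positive root: v = −a·t_r + √((a·t_r)² + 2a·d) = −3.740 + √(13.988 + 224.40) = 11.6998 m/s.
11.6998 m/s × 3.6 = 42.119 km/h.

Maximum speed ≈ 42 km/h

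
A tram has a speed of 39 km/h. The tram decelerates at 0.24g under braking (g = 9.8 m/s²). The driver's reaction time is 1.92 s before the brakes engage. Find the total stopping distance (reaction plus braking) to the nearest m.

39 km/h ÷ 3.6 = 10.8333 m/s.
a = 0.24 × 9.8 = 2.352 m/s².
Reaction distance = v·t_r = 10.8333 × 1.92 = 20.800 m.
Braking distance = v²/(2a) = 10.8333² / (2 × 2.352) = 117.360 / 4.704 = 24.949 m.
Total = 20.800 + 24.949 = 45.749 m.

Total stopping distance ≈ 46 m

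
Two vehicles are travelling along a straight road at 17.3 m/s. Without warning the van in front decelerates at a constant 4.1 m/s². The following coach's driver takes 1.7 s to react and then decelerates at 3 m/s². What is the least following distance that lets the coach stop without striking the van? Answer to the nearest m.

Leader travels v²/(2a_L) = 299.290 / 8.200 = 36.499 m before stopping.
Follower covers v·t_r = 17.3000 × 1.7 = 29.410 m while reacting, then v²/(2a_F) = 299.290 / 6.000 = 49.882 m while braking, for a total of 29.410 + 49.882 = 79.292 m.
Since a_F ≤ a_L and the follower starts braking later, the follower is never slower than the leader, so the closest approach is when both have stopped.
Minimum gap = 79.292 − 36.499 = 42.793 m.

Minimum gap ≈ 43 m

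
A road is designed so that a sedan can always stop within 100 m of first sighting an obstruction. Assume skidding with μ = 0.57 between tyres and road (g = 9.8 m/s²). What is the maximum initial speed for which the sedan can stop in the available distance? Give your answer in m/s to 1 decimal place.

Maximum speed ≈ 33.4 m/s

a = μg = 0.57 × 9.8 = 5.586 m/s².
v²/(2a) = d ⇒ v = √(2 × 5.586 × 100) = √1117.20 = 33.4245 m/s.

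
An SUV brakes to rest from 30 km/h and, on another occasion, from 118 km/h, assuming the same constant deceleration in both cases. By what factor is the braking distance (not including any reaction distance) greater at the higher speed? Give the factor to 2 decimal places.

Braking distance d = v²/(2a), so with a fixed, d ∝ v².
Factor = (118/30)² = 3.9333² = 15.4708.

Factor ≈ 15.47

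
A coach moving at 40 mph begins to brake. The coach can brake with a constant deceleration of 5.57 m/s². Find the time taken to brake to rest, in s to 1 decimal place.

40 mph × 0.44704 = 17.8816 m/s.
Braking time = v/a = 17.8816 / 5.570 = 3.210 s.

Braking time ≈ 3.2 s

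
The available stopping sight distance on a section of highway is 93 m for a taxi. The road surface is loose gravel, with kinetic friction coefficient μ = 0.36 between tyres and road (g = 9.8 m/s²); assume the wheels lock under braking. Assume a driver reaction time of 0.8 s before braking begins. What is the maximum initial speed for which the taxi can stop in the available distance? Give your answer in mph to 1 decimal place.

Maximum speed ≈ 51.3 mph

a = μg = 0.36 × 9.8 = 3.528 m/s².
Stopping distance: v·t_r + v²/(2a) = 93 with t_r = 0.8 s and a = 3.528 m/s².
So v² + 5.645 v − 656.21 = 0.
Positive root: v = −a·t_r + √((a·t_r)² + 2a·d) = −2.822 + √(7.964 + 656.21) = 22.9496 m/s.
22.9496 m/s ÷ 0.44704 = 51.337 mph.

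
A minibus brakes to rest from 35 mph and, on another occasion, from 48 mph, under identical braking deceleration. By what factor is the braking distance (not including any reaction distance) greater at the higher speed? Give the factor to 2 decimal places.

Factor ≈ 1.88

Braking distance d = v²/(2a), so with a fixed, d ∝ v².
Factor = (48/35)² = 1.3714² = 1.8807.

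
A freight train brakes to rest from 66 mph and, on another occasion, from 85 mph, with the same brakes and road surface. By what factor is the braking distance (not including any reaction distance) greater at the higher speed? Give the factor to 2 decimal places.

Braking distance d = v²/(2a), so with a fixed, d ∝ v².
Factor = (85/66)² = 1.2879² = 1.6587.

Factor ≈ 1.66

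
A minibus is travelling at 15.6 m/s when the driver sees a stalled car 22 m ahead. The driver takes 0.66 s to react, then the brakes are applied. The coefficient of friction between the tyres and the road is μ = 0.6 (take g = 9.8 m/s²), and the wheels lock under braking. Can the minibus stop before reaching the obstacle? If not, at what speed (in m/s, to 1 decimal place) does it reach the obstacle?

No — it strikes the obstacle at 10.3 m/s

a = μg = 0.6 × 9.8 = 5.880 m/s².
Reaction distance = 15.6000 × 0.66 = 10.296 m.
Braking distance needed to stop: v²/(2a) = 243.360 / 11.760 = 20.694 m, so total needed = 10.296 + 20.694 = 30.990 m > 22 m — it cannot stop.
Distance remaining when braking begins: 22 − 10.296 = 11.704 m.
v² = v₀² − 2a·d = 243.360 − 2 × 5.880 × 11.704 = 105.721 m²/s².
v = √105.721 = 10.282 m/s.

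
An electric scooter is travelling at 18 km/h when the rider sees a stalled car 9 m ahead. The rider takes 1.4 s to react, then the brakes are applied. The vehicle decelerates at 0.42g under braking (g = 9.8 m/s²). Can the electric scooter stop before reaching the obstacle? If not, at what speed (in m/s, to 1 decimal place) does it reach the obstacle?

18 km/h ÷ 3.6 = 5.0000 m/s.
a = 0.42 × 9.8 = 4.116 m/s².
Reaction distance = 5.0000 × 1.4 = 7.000 m.
Braking distance needed to stop: v²/(2a) = 25.000 / 8.232 = 3.037 m, so total needed = 7.000 + 3.037 = 10.037 m > 9 m — it cannot stop.
Distance remaining when braking begins: 9 − 7.000 = 2.000 m.
v² = v₀² − 2a·d = 25.000 − 2 × 4.116 × 2.000 = 8.536 m²/s².
v = √8.536 = 2.922 m/s.

No — it strikes the obstacle at 2.9 m/s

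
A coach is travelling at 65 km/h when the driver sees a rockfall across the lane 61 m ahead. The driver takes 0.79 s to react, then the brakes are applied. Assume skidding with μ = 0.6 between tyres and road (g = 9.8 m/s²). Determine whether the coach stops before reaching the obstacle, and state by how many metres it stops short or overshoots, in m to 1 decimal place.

65 km/h ÷ 3.6 = 18.0556 m/s.
a = μg = 0.6 × 9.8 = 5.880 m/s².
Reaction distance = 18.0556 × 0.79 = 14.264 m.
Braking distance = v²/(2a) = 326.005 / 11.760 = 27.722 m.
Total stopping distance = 14.264 + 27.722 = 41.986 m, vs 61 m available — it stops with 61 − 41.986 = 19.014 m to spare.

Yes — it stops 19.0 m short of the obstacle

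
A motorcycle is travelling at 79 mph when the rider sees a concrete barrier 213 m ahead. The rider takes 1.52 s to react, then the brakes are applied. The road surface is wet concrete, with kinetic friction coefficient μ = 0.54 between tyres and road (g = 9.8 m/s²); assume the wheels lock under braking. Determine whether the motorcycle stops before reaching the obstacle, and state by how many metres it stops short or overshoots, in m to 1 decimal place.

Yes — it stops 41.5 m short of the obstacle

79 mph × 0.44704 = 35.3162 m/s.
a = μg = 0.54 × 9.8 = 5.292 m/s².
Reaction distance = 35.3162 × 1.52 = 53.681 m.
Braking distance = v²/(2a) = 1247.234 / 10.584 = 117.841 m.
Total stopping distance = 53.681 + 117.841 = 171.522 m, vs 213 m available — it stops with 213 − 171.522 = 41.478 m to spare.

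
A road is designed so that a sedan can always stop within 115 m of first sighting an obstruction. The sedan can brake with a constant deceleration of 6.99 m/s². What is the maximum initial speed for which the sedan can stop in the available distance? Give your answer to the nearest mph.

Maximum speed ≈ 90 mph

v²/(2a) = d ⇒ v = √(2 × 6.990 × 115) = √1607.70 = 40.0961 m/s.
40.0961 m/s ÷ 0.44704 = 89.692 mph.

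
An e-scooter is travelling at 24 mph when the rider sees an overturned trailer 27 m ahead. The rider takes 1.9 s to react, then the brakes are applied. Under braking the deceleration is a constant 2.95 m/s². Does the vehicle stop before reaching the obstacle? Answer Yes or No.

24 mph × 0.44704 = 10.7290 m/s.
Reaction distance = 10.7290 × 1.9 = 20.385 m.
Braking distance = v²/(2a) = 115.111 / 5.900 = 19.510 m.
Total stopping distance = 20.385 + 19.510 = 39.895 m, vs 27 m available — it cannot stop in time and overshoots by 39.895 − 27 = 12.895 m.

No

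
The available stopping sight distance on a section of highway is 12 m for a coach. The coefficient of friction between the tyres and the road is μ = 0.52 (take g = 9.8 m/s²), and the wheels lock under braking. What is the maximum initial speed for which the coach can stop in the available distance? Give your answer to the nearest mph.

a = μg = 0.52 × 9.8 = 5.096 m/s².
v²/(2a) = d ⇒ v = √(2 × 5.096 × 12) = √122.30 = 11.0589 m/s.
11.0589 m/s ÷ 0.44704 = 24.738 mph.

Maximum speed ≈ 25 mph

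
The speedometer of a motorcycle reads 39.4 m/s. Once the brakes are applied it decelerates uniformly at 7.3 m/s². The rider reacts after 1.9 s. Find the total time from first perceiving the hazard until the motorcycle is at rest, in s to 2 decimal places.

Braking time = v/a = 39.4000 / 7.300 = 5.397 s.
Total = 1.9 + 5.397 = 7.297 s.

Total time ≈ 7.30 s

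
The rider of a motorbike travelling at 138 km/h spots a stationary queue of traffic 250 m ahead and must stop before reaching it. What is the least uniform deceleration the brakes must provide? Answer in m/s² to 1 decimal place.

138 km/h ÷ 3.6 = 38.3333 m/s.
v² = 2a·d ⇒ a = v²/(2d) = 38.3333² / (2 × 250.000) = 1469.442 / 500.000 = 2.9389 m/s².

Required deceleration ≈ 2.9 m/s²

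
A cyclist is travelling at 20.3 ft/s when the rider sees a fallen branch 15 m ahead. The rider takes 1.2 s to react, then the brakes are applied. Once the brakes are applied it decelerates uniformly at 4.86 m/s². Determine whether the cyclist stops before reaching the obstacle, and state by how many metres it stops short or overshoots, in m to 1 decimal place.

Yes — it stops 3.6 m short of the obstacle

20.3 ft/s × 0.3048 = 6.1874 m/s.
Reaction distance = 6.1874 × 1.2 = 7.425 m.
Braking distance = v²/(2a) = 38.284 / 9.720 = 3.939 m.
Total stopping distance = 7.425 + 3.939 = 11.364 m, vs 15 m available — it stops with 15 − 11.364 = 3.636 m to spare.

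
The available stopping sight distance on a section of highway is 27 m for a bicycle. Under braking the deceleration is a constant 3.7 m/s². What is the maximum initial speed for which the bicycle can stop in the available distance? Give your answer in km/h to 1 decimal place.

Maximum speed ≈ 50.9 km/h

v²/(2a) = d ⇒ v = √(2 × 3.700 × 27) = √199.80 = 14.1351 m/s.
14.1351 m/s × 3.6 = 50.886 km/h.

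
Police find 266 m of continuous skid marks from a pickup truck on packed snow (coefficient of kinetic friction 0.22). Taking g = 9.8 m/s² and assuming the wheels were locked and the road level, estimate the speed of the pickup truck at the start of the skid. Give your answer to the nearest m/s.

Initial speed ≈ 34 m/s

Deceleration a = μg = 0.22 × 9.8 = 2.156 m/s².
v = √(2a·d) = √(2 × 2.156 × 266) = √1146.992 = 33.8673 m/s.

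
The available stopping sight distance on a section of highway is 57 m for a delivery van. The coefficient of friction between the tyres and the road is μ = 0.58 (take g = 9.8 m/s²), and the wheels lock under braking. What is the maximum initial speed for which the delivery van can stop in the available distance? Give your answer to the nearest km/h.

Maximum speed ≈ 92 km/h

a = μg = 0.58 × 9.8 = 5.684 m/s².
v²/(2a) = d ⇒ v = √(2 × 5.684 × 57) = √647.98 = 25.4555 m/s.
25.4555 m/s × 3.6 = 91.640 km/h.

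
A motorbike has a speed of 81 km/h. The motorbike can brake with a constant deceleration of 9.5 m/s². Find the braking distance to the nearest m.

81 km/h ÷ 3.6 = 22.5000 m/s.
Braking distance = v²/(2a) = 22.5000² / (2 × 9.500) = 506.250 / 19.000 = 26.645 m.

Braking distance ≈ 27 m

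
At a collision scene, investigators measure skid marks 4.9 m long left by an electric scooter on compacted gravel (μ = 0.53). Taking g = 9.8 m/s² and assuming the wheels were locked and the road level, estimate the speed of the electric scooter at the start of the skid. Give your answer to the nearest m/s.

Deceleration a = μg = 0.53 × 9.8 = 5.194 m/s².
v = √(2a·d) = √(2 × 5.194 × 4.9) = √50.901 = 7.1345 m/s.

Initial speed ≈ 7 m/s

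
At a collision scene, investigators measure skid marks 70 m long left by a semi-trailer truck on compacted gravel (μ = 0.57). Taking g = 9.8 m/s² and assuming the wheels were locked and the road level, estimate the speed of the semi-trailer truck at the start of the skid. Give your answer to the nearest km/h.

Deceleration a = μg = 0.57 × 9.8 = 5.586 m/s².
v = √(2a·d) = √(2 × 5.586 × 70) = √782.040 = 27.9650 m/s.
= 27.9650 × 3.6 = 100.674 km/h.

Initial speed ≈ 101 km/h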